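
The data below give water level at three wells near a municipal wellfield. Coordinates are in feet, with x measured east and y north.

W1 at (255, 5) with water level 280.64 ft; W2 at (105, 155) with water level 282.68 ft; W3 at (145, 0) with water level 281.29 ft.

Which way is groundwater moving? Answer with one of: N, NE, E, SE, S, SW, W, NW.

Differences from W1: to W2 (Δx, Δy, Δh) = (-150, 150, +2.04); to W3 = (-110, -5, +0.65).
Solve a·Δx + b·Δy = Δh: det = (-150)·(-5) − (-110)·150 = 17250.
∂h/∂x = [(+2.04)·(-5) − (+0.65)·150] / 17250 = -0.006243
∂h/∂y = [(-150)·(+0.65) − (-110)·(+2.04)] / 17250 = +0.007357
Flow = −∇h = (+0.006243 east, -0.007357 north), which points southeast.

SE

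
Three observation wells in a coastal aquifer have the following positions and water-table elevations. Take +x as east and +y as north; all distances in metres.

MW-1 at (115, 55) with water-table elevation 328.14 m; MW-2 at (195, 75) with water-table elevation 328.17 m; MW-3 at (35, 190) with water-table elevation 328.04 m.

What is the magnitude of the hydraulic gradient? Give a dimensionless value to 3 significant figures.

Three-point gradient (reference MW-1): Δ to MW-2 = (80, 20, +0.03), Δ to MW-3 = (-80, 135, -0.10).
∂h/∂x = +0.0004879, ∂h/∂y = -0.0004516 (det = 12400).
|∇h| = √(0.0004879² + -0.0004516²) = 0.0006648

0.000665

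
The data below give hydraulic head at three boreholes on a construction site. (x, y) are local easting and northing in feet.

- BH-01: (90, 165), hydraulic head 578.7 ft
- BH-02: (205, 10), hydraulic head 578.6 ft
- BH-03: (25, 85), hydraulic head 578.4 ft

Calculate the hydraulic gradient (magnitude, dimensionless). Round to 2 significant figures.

With h = a·x + b·y + c and BH-01 as origin, the differences give:
  115·a + (-155)·b = -0.1
  (-65)·a + (-80)·b = -0.3
Eliminate b (×(-80) and ×(-155), subtract): -19275·a = -38.50 → a = ∂h/∂x = +0.001997
Back-substitute: b = ∂h/∂y = +0.002127.
|∇h| = √(0.001997² + 0.002127²) = 0.002918

0.0029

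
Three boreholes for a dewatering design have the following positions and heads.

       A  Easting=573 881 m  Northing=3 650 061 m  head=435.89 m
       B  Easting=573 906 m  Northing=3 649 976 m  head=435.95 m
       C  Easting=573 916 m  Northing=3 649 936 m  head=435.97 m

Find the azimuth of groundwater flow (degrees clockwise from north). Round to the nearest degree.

With h = a·x + b·y + c and A as origin, the differences give:
  25·a + (-85)·b = +0.06
  35·a + (-125)·b = +0.08
Eliminate b (×(-125) and ×(-85), subtract): -150·a = -0.700 → a = ∂h/∂x = +0.004667
Back-substitute: b = ∂h/∂y = +0.0006667.
Flow direction (−∇h) has components (-0.004667 E, -0.0006667 N).
Azimuth = atan2(E, N) = atan2(-0.004667, -0.0006667) = 261.9° ≈ 262°.

262°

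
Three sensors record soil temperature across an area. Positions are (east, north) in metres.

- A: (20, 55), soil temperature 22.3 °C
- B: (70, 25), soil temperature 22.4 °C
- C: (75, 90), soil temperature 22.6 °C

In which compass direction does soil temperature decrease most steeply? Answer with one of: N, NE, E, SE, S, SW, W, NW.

Differences from A: to B (Δx, Δy, Δh) = (50, -30, +0.1); to C = (55, 35, +0.3).
Determinant of the coordinate differences = 50·35 − 55·(-30) = 3400.
∂T/∂x = [(+0.1)·35 − (+0.3)·(-30)] / 3400 = +0.003676
∂T/∂y = [50·(+0.3) − 55·(+0.1)] / 3400 = +0.002794
Steepest decrease is along −∇f = (-0.003676 E, -0.002794 N) → southwest.

SW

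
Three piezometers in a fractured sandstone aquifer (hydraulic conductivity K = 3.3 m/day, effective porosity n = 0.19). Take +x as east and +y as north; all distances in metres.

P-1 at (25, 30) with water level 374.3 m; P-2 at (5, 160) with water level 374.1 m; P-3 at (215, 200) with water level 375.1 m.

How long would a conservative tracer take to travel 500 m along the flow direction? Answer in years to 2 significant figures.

16 years

Taking P-1 as reference: P-2−P-1 = (-20, 130, -0.2); P-3−P-1 = (190, 170, +0.8).
Determinant of the coordinate differences = (-20)·170 − 190·130 = -28100.
∂h/∂x = [(-0.2)·170 − (+0.8)·130] / -28100 = +0.004911
∂h/∂y = [(-20)·(+0.8) − 190·(-0.2)] / -28100 = -0.0007829
|∇h| = √(0.004911² + -0.0007829²) = 0.004973
Seepage velocity v = K·i/n = 3.3 × 0.004973 / 0.19 = 0.08637 m/day.
t = 500 / 0.08637 = 5789 days = 15.8 years.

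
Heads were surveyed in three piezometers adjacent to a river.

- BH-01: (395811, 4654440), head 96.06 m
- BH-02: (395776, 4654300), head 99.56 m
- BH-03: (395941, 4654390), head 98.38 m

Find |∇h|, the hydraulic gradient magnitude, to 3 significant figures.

Taking BH-01 as reference: BH-02−BH-01 = (-35, -140, +3.50); BH-03−BH-01 = (130, -50, +2.32).
Determinant of the coordinate differences = (-35)·(-50) − 130·(-140) = 19950.
∂h/∂x = [(+3.50)·(-50) − (+2.32)·(-140)] / 19950 = +0.007509
∂h/∂y = [(-35)·(+2.32) − 130·(+3.50)] / 19950 = -0.02688
|∇h| = √(0.007509² + -0.02688²) = 0.02791

0.0279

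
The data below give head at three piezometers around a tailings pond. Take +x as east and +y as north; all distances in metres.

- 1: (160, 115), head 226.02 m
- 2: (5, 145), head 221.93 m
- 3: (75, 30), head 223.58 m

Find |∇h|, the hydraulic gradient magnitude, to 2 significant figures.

0.027

Differences from 1: to 2 (Δx, Δy, Δh) = (-155, 30, -4.09); to 3 = (-85, -85, -2.44).
Determinant of the coordinate differences = (-155)·(-85) − (-85)·30 = 15725.
∂h/∂x = [(-4.09)·(-85) − (-2.44)·30] / 15725 = +0.02676
∂h/∂y = [(-155)·(-2.44) − (-85)·(-4.09)] / 15725 = +0.001943
|∇h| = √(0.02676² + 0.001943²) = 0.02683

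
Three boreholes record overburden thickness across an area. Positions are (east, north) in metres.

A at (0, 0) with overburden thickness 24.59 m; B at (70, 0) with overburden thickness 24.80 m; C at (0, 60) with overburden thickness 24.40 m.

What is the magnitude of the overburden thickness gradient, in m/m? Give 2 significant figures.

∂d/∂x = (24.80 − 24.59) / (70 − 0) = +0.003000
∂d/∂y = (24.40 − 24.59) / (60 − 0) = -0.003167
|∇f| = √(0.003000² + -0.003167²) = 0.004362 m/m

0.0044 m/m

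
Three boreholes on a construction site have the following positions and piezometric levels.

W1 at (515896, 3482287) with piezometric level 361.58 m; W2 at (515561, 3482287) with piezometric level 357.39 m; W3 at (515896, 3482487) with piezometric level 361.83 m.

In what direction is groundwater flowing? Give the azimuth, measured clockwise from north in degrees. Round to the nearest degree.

∂h/∂x = (357.39 − 361.58) / (515561 − 515896) = +0.01251
∂h/∂y = (361.83 − 361.58) / (3482487 − 3482287) = +0.001250
Flow direction (−∇h) has components (-0.01251 E, -0.001250 N).
Azimuth = atan2(E, N) = atan2(-0.01251, -0.001250) = 264.3° ≈ 264°.

264°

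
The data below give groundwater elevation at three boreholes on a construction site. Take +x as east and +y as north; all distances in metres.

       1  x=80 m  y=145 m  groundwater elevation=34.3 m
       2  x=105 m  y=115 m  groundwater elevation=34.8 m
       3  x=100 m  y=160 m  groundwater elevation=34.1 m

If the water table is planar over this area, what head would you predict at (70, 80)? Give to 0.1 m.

Taking 1 as reference: 2−1 = (25, -30, +0.5); 3−1 = (20, 15, -0.2).
Solve a·Δx + b·Δy = Δh: det = 25·15 − 20·(-30) = 975.
∂h/∂x = [(+0.5)·15 − (-0.2)·(-30)] / 975 = +0.001538
∂h/∂y = [25·(-0.2) − 20·(+0.5)] / 975 = -0.01538
h(70, 80) = 34.3 + (+0.001538)·(-10) + (-0.01538)·(-65) = 34.3 -0.015 +1.000 = 35.285 m.

35.3 m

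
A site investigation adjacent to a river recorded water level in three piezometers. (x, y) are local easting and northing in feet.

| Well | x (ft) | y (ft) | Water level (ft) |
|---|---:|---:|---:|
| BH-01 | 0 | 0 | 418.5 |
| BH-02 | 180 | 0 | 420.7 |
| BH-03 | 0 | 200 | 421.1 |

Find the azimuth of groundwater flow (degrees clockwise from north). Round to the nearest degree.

∂h/∂x = (420.7 − 418.5) / (180 − 0) = +0.01222
∂h/∂y = (421.1 − 418.5) / (200 − 0) = +0.01300
Flow direction (−∇h) has components (-0.01222 E, -0.01300 N).
Azimuth = atan2(E, N) = atan2(-0.01222, -0.01300) = 223.2° ≈ 223°.

223°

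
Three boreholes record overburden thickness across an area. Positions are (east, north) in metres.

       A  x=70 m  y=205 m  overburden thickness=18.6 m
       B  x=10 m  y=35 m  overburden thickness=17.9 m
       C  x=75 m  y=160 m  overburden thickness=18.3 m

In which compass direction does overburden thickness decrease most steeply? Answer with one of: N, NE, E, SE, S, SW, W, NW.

SE

Taking A as reference: B−A = (-60, -170, -0.7); C−A = (5, -45, -0.3).
Solve a·Δx + b·Δy = Δd: det = (-60)·(-45) − 5·(-170) = 3550.
∂d/∂x = [(-0.7)·(-45) − (-0.3)·(-170)] / 3550 = -0.005493
∂d/∂y = [(-60)·(-0.3) − 5·(-0.7)] / 3550 = +0.006056
Steepest decrease is along −∇f = (+0.005493 E, -0.006056 N) → southeast.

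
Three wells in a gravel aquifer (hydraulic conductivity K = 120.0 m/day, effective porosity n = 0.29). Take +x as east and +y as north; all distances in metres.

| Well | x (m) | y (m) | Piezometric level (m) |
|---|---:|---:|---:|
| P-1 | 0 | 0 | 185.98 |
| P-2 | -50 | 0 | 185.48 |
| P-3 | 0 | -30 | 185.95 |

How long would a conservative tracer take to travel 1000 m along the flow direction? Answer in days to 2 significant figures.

240 days

∂h/∂x = (185.48 − 185.98) / (-50 − 0) = +0.01000
∂h/∂y = (185.95 − 185.98) / (-30 − 0) = +0.001000
|∇h| = √(0.01000² + 0.001000²) = 0.01005
Seepage velocity v = K·i/n = 120.0 × 0.01005 / 0.29 = 4.159 m/day.
t = 1000 / 4.159 = 240.4 days.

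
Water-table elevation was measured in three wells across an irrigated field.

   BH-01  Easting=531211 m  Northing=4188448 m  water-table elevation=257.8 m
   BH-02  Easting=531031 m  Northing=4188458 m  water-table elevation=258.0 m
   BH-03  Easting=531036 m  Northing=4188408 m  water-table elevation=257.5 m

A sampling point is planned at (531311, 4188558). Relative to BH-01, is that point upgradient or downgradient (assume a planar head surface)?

upgradient

With h = a·x + b·y + c and BH-01 as origin, the differences give:
  (-180)·a + 10·b = +0.2
  (-175)·a + (-40)·b = -0.3
Eliminate b (×(-40) and ×10, subtract): 8950·a = -5.00 → a = ∂h/∂x = -0.0005587
Back-substitute: b = ∂h/∂y = +0.009944.
Head at (531311, 4188558) = 257.8 + (-0.0005587)·(100) + (+0.009944)·(110) = 258.84 m.
That is higher than the 257.8 m at BH-01, so the point is upgradient.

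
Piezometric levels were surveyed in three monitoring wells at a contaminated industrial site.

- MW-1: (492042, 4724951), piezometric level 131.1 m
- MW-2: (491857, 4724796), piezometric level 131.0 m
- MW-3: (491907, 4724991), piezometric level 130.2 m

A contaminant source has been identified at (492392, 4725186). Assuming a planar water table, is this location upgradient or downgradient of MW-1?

Differences from MW-1: to MW-2 (Δx, Δy, Δh) = (-185, -155, -0.1); to MW-3 = (-135, 40, -0.9).
Solve a·Δx + b·Δy = Δh: det = (-185)·40 − (-135)·(-155) = -28325.
∂h/∂x = [(-0.1)·40 − (-0.9)·(-155)] / -28325 = +0.005066
∂h/∂y = [(-185)·(-0.9) − (-135)·(-0.1)] / -28325 = -0.005402
Head at (492392, 4725186) = 131.1 + (+0.005066)·(350) + (-0.005402)·(235) = 131.60 m.
That is higher than the 131.1 m at MW-1, so the point is upgradient.

upgradient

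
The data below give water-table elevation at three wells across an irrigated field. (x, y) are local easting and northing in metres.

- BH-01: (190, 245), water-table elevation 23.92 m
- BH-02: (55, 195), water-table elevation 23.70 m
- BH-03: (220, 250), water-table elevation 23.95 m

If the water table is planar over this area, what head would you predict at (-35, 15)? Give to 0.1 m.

23.1 m

Taking BH-01 as reference: BH-02−BH-01 = (-135, -50, -0.22); BH-03−BH-01 = (30, 5, +0.03).
Solve a·Δx + b·Δy = Δh: det = (-135)·5 − 30·(-50) = 825.
∂h/∂x = [(-0.22)·5 − (+0.03)·(-50)] / 825 = +0.0004848
∂h/∂y = [(-135)·(+0.03) − 30·(-0.22)] / 825 = +0.003091
h(-35, 15) = 23.92 + (+0.0004848)·(-225) + (+0.003091)·(-230) = 23.92 -0.109 -0.711 = 23.100 m.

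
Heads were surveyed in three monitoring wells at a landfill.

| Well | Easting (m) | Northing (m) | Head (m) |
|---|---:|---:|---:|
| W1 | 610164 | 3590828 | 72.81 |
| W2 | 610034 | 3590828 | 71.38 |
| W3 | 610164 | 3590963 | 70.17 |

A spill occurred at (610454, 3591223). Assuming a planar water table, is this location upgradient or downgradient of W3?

downgradient

∂h/∂x = (71.38 − 72.81) / (610034 − 610164) = +0.01100
∂h/∂y = (70.17 − 72.81) / (3590963 − 3590828) = -0.01956
Head at (610454, 3591223) = 72.81 + (+0.01100)·(290) + (-0.01956)·(395) = 68.28 m.
That is lower than the 70.17 m at W3, so the point is downgradient.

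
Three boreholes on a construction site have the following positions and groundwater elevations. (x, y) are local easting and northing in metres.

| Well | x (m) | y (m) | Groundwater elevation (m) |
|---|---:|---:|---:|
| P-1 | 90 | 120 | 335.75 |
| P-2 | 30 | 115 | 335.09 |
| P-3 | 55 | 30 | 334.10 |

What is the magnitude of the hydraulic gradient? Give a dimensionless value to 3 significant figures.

Differences from P-1: to P-2 (Δx, Δy, Δh) = (-60, -5, -0.66); to P-3 = (-35, -90, -1.65).
Solve a·Δx + b·Δy = Δh: det = (-60)·(-90) − (-35)·(-5) = 5225.
∂h/∂x = [(-0.66)·(-90) − (-1.65)·(-5)] / 5225 = +0.009789
∂h/∂y = [(-60)·(-1.65) − (-35)·(-0.66)] / 5225 = +0.01453
|∇h| = √(0.009789² + 0.01453²) = 0.01752

0.0175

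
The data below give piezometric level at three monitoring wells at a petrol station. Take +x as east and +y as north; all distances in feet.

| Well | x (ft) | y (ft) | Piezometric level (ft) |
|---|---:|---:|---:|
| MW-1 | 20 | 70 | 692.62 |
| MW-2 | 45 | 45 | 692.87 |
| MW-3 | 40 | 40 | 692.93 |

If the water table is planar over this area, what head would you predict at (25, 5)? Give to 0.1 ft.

Differences from MW-1: to MW-2 (Δx, Δy, Δh) = (25, -25, +0.25); to MW-3 = (20, -30, +0.31).
Solve a·Δx + b·Δy = Δh: det = 25·(-30) − 20·(-25) = -250.
∂h/∂x = [(+0.25)·(-30) − (+0.31)·(-25)] / -250 = -0.0010000
∂h/∂y = [25·(+0.31) − 20·(+0.25)] / -250 = -0.01100
h(25, 5) = 692.62 + (-0.0010000)·(5) + (-0.01100)·(-65) = 692.62 -0.005 +0.715 = 693.330 ft.

693.3 ft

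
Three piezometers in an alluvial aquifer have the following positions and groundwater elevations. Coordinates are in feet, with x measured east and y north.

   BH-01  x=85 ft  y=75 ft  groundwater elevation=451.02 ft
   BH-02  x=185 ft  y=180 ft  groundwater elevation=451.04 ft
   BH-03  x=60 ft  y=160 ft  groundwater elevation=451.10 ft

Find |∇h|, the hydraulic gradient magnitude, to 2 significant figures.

Three-point gradient (reference BH-01): Δ to BH-02 = (100, 105, +0.02), Δ to BH-03 = (-25, 85, +0.08).
∂h/∂x = -0.0006022, ∂h/∂y = +0.0007640 (det = 11125).
|∇h| = √(-0.0006022² + 0.0007640²) = 0.0009728

0.00097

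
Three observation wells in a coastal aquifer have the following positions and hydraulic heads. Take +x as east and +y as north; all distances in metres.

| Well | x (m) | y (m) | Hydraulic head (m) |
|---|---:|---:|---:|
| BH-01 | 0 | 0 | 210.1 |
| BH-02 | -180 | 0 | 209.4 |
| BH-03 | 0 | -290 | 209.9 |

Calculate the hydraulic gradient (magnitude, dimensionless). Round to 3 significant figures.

∂h/∂x = (209.4 − 210.1) / (-180 − 0) = +0.003889
∂h/∂y = (209.9 − 210.1) / (-290 − 0) = +0.0006897
|∇h| = √(0.003889² + 0.0006897²) = 0.00395

0.00395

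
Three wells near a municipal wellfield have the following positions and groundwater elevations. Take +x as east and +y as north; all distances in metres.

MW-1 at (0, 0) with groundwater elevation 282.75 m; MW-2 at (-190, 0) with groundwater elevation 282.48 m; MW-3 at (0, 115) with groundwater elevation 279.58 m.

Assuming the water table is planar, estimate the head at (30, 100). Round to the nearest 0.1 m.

∂h/∂x = (282.48 − 282.75) / (-190 − 0) = +0.001421
∂h/∂y = (279.58 − 282.75) / (115 − 0) = -0.02757
h(30, 100) = 282.75 + (+0.001421)·(30) + (-0.02757)·(100) = 282.75 +0.043 -2.757 = 280.036 m.

280.0 m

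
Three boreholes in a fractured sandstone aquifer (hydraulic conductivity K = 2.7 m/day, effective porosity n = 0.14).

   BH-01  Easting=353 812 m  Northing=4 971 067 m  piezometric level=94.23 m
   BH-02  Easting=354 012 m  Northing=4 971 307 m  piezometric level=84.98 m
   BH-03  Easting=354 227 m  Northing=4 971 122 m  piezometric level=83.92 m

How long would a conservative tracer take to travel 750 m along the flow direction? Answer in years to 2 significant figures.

3.6 years

Differences from BH-01: to BH-02 (Δx, Δy, Δh) = (200, 240, -9.25); to BH-03 = (415, 55, -10.31).
Determinant of the coordinate differences = 200·55 − 415·240 = -88600.
∂h/∂x = [(-9.25)·55 − (-10.31)·240] / -88600 = -0.02219
∂h/∂y = [200·(-10.31) − 415·(-9.25)] / -88600 = -0.02005
|∇h| = √(-0.02219² + -0.02005²) = 0.02991
Seepage velocity v = K·i/n = 2.7 × 0.02991 / 0.14 = 0.5768 m/day.
t = 750 / 0.5768 = 1300 days = 3.56 years.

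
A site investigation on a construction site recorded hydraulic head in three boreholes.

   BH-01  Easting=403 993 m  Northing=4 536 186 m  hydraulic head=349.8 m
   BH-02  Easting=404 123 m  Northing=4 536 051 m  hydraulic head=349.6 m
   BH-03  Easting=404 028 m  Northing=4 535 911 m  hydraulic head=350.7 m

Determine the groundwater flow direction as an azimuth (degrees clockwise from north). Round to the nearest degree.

Three-point gradient (reference BH-01): Δ to BH-02 = (130, -135, -0.2), Δ to BH-03 = (35, -275, +0.9).
∂h/∂x = -0.005689, ∂h/∂y = -0.003997 (det = -31025).
Flow direction (−∇h) has components (+0.005689 E, +0.003997 N).
Azimuth = atan2(E, N) = atan2(+0.005689, +0.003997) = 54.9° ≈ 055°.

055°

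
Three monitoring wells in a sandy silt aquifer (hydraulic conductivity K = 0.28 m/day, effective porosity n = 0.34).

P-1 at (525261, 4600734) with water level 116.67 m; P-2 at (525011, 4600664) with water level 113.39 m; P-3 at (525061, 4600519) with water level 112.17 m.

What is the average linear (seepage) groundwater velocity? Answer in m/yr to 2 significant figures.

4.6 m/yr

Differences from P-1: to P-2 (Δx, Δy, Δh) = (-250, -70, -3.28); to P-3 = (-200, -215, -4.50).
Determinant of the coordinate differences = (-250)·(-215) − (-200)·(-70) = 39750.
∂h/∂x = [(-3.28)·(-215) − (-4.50)·(-70)] / 39750 = +0.009816
∂h/∂y = [(-250)·(-4.50) − (-200)·(-3.28)] / 39750 = +0.01180
|∇h| = √(0.009816² + 0.01180²) = 0.01535
Seepage velocity v = K·i/n = 0.28 × 0.01535 / 0.34 = 0.01264 m/day = 4.617 m/yr.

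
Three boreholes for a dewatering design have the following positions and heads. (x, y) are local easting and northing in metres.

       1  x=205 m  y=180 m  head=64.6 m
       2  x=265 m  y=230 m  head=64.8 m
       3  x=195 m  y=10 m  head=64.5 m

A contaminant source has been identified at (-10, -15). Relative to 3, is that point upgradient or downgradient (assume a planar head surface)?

downgradient

Differences from 1: to 2 (Δx, Δy, Δh) = (60, 50, +0.2); to 3 = (-10, -170, -0.1).
Solve a·Δx + b·Δy = Δh: det = 60·(-170) − (-10)·50 = -9700.
∂h/∂x = [(+0.2)·(-170) − (-0.1)·50] / -9700 = +0.002990
∂h/∂y = [60·(-0.1) − (-10)·(+0.2)] / -9700 = +0.0004124
Head at (-10, -15) = 64.6 + (+0.002990)·(-215) + (+0.0004124)·(-195) = 63.88 m.
That is lower than the 64.5 m at 3, so the point is downgradient.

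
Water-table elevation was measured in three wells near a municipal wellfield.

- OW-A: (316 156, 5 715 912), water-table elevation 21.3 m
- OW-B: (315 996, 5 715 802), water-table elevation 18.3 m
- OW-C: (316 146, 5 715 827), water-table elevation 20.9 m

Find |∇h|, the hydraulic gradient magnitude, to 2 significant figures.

0.017

With h = a·x + b·y + c and OW-A as origin, the differences give:
  (-160)·a + (-110)·b = -3.0
  (-10)·a + (-85)·b = -0.4
Eliminate b (×(-85) and ×(-110), subtract): 12500·a = 211.00 → a = ∂h/∂x = +0.01688
Back-substitute: b = ∂h/∂y = +0.002720.
|∇h| = √(0.01688² + 0.002720²) = 0.0171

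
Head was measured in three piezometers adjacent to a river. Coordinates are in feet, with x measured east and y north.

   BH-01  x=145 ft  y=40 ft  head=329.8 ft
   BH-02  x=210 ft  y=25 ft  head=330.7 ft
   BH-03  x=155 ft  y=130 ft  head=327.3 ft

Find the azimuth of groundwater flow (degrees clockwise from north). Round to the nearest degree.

Taking BH-01 as reference: BH-02−BH-01 = (65, -15, +0.9); BH-03−BH-01 = (10, 90, -2.5).
Solve a·Δx + b·Δy = Δh: det = 65·90 − 10·(-15) = 6000.
∂h/∂x = [(+0.9)·90 − (-2.5)·(-15)] / 6000 = +0.007250
∂h/∂y = [65·(-2.5) − 10·(+0.9)] / 6000 = -0.02858
Flow direction (−∇h) has components (-0.007250 E, +0.02858 N).
Azimuth = atan2(E, N) = atan2(-0.007250, +0.02858) = 345.8° ≈ 346°.

346°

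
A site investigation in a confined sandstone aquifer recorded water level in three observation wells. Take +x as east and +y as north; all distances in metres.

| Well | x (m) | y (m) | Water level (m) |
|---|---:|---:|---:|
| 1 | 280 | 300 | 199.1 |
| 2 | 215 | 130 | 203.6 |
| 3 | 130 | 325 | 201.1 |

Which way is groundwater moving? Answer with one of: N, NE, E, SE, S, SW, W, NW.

NE

Differences from 1: to 2 (Δx, Δy, Δh) = (-65, -170, +4.5); to 3 = (-150, 25, +2.0).
Determinant of the coordinate differences = (-65)·25 − (-150)·(-170) = -27125.
∂h/∂x = [(+4.5)·25 − (+2.0)·(-170)] / -27125 = -0.01668
∂h/∂y = [(-65)·(+2.0) − (-150)·(+4.5)] / -27125 = -0.02009
Flow = −∇h = (+0.01668 east, +0.02009 north), which points northeast.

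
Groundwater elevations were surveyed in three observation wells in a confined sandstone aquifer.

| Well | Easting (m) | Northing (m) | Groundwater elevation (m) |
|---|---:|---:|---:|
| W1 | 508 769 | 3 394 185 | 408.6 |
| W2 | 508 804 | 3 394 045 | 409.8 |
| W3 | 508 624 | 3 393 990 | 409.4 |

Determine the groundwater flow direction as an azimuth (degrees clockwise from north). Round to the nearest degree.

329°

With h = a·x + b·y + c and W1 as origin, the differences give:
  35·a + (-140)·b = +1.2
  (-145)·a + (-195)·b = +0.8
Eliminate b (×(-195) and ×(-140), subtract): -27125·a = -122.00 → a = ∂h/∂x = +0.004498
Back-substitute: b = ∂h/∂y = -0.007447.
Flow direction (−∇h) has components (-0.004498 E, +0.007447 N).
Azimuth = atan2(E, N) = atan2(-0.004498, +0.007447) = 328.9° ≈ 329°.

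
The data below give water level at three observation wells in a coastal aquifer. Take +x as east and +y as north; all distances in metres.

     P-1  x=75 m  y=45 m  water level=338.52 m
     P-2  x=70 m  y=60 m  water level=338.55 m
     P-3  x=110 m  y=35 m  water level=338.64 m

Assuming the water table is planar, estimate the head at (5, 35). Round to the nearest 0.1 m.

338.2 m

Differences from P-1: to P-2 (Δx, Δy, Δh) = (-5, 15, +0.03); to P-3 = (35, -10, +0.12).
Solve a·Δx + b·Δy = Δh: det = (-5)·(-10) − 35·15 = -475.
∂h/∂x = [(+0.03)·(-10) − (+0.12)·15] / -475 = +0.004421
∂h/∂y = [(-5)·(+0.12) − 35·(+0.03)] / -475 = +0.003474
h(5, 35) = 338.52 + (+0.004421)·(-70) + (+0.003474)·(-10) = 338.52 -0.309 -0.035 = 338.176 m.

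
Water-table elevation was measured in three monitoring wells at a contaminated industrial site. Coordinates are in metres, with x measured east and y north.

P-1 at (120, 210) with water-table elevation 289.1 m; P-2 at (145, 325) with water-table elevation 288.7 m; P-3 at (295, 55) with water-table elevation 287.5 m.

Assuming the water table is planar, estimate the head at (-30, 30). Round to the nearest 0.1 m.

290.9 m

Three-point gradient (reference P-1): Δ to P-2 = (25, 115, -0.4), Δ to P-3 = (175, -155, -1.6).
∂h/∂x = -0.01025, ∂h/∂y = -0.001250 (det = -24000).
h(-30, 30) = 289.1 + (-0.01025)·(-150) + (-0.001250)·(-180) = 289.1 +1.538 +0.225 = 290.863 m.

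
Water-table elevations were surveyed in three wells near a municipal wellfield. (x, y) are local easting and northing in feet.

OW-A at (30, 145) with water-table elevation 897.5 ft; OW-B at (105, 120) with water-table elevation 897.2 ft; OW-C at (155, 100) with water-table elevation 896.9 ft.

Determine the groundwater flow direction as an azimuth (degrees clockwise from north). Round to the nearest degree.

191°

Differences from OW-A: to OW-B (Δx, Δy, Δh) = (75, -25, -0.3); to OW-C = (125, -45, -0.6).
Determinant of the coordinate differences = 75·(-45) − 125·(-25) = -250.
∂h/∂x = [(-0.3)·(-45) − (-0.6)·(-25)] / -250 = +0.006000
∂h/∂y = [75·(-0.6) − 125·(-0.3)] / -250 = +0.03000
Flow direction (−∇h) has components (-0.006000 E, -0.03000 N).
Azimuth = atan2(E, N) = atan2(-0.006000, -0.03000) = 191.3° ≈ 191°.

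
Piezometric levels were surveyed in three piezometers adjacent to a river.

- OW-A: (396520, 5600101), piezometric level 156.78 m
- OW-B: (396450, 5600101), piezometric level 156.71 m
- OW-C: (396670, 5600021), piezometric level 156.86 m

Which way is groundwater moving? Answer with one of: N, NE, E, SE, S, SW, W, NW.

SW

With h = a·x + b·y + c and OW-A as origin, the differences give:
  (-70)·a + 0·b = -0.07
  150·a + (-80)·b = +0.08
Eliminate b (×(-80) and ×0, subtract): 5600·a = 5.600 → a = ∂h/∂x = +0.0010000
Back-substitute: b = ∂h/∂y = +0.0008750.
Flow = −∇h = (-0.0010000 east, -0.0008750 north), which points southwest.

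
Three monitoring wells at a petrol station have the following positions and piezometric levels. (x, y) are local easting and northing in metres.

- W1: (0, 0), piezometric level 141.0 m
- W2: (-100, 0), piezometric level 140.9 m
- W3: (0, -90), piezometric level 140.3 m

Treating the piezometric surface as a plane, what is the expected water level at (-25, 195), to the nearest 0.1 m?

∂h/∂x = (140.9 − 141.0) / (-100 − 0) = +0.0010000
∂h/∂y = (140.3 − 141.0) / (-90 − 0) = +0.007778
h(-25, 195) = 141.0 + (+0.0010000)·(-25) + (+0.007778)·(195) = 141.0 -0.025 +1.517 = 142.492 m.

142.5 m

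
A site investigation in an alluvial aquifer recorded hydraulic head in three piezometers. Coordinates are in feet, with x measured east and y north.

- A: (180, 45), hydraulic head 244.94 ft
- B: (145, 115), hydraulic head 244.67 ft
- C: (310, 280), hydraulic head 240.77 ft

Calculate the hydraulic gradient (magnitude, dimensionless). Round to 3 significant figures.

0.0168

Three-point gradient (reference A): Δ to B = (-35, 70, -0.27), Δ to C = (130, 235, -4.17).
∂h/∂x = -0.01319, ∂h/∂y = -0.01045 (det = -17325).
|∇h| = √(-0.01319² + -0.01045²) = 0.01683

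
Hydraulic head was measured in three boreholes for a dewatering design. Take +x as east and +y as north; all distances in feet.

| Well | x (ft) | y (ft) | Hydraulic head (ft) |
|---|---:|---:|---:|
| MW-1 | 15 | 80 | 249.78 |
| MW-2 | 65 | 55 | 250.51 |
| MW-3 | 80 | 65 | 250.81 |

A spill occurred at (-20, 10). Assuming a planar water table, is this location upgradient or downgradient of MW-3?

Differences from MW-1: to MW-2 (Δx, Δy, Δh) = (50, -25, +0.73); to MW-3 = (65, -15, +1.03).
Determinant of the coordinate differences = 50·(-15) − 65·(-25) = 875.
∂h/∂x = [(+0.73)·(-15) − (+1.03)·(-25)] / 875 = +0.01691
∂h/∂y = [50·(+1.03) − 65·(+0.73)] / 875 = +0.004629
Head at (-20, 10) = 249.78 + (+0.01691)·(-35) + (+0.004629)·(-70) = 248.86 ft.
That is lower than the 250.81 ft at MW-3, so the point is downgradient.

downgradient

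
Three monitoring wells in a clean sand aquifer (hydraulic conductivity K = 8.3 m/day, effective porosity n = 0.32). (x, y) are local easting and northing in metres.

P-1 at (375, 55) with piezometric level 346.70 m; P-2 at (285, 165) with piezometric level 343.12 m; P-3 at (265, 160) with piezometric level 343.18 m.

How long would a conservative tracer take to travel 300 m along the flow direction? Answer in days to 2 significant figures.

390 days

Taking P-1 as reference: P-2−P-1 = (-90, 110, -3.58); P-3−P-1 = (-110, 105, -3.52).
Solve a·Δx + b·Δy = Δh: det = (-90)·105 − (-110)·110 = 2650.
∂h/∂x = [(-3.58)·105 − (-3.52)·110] / 2650 = +0.004264
∂h/∂y = [(-90)·(-3.52) − (-110)·(-3.58)] / 2650 = -0.02906
|∇h| = √(0.004264² + -0.02906²) = 0.02937
Seepage velocity v = K·i/n = 8.3 × 0.02937 / 0.32 = 0.7618 m/day.
t = 300 / 0.7618 = 393.8 days.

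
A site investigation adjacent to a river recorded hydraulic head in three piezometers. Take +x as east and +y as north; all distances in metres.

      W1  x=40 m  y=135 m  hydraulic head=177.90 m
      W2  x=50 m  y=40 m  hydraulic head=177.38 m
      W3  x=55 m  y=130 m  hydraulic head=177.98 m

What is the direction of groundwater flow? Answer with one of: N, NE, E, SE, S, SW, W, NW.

With h = a·x + b·y + c and W1 as origin, the differences give:
  10·a + (-95)·b = -0.52
  15·a + (-5)·b = +0.08
Eliminate b (×(-5) and ×(-95), subtract): 1375·a = 10.200 → a = ∂h/∂x = +0.007418
Back-substitute: b = ∂h/∂y = +0.006255.
Flow = −∇h = (-0.007418 east, -0.006255 north), which points southwest.

SW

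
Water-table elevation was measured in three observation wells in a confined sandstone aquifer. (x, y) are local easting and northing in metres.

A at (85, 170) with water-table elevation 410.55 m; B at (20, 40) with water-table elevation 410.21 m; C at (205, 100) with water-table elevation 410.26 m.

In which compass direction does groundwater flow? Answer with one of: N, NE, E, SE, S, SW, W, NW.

S

Differences from A: to B (Δx, Δy, Δh) = (-65, -130, -0.34); to C = (120, -70, -0.29).
Solve a·Δx + b·Δy = Δh: det = (-65)·(-70) − 120·(-130) = 20150.
∂h/∂x = [(-0.34)·(-70) − (-0.29)·(-130)] / 20150 = -0.0006898
∂h/∂y = [(-65)·(-0.29) − 120·(-0.34)] / 20150 = +0.002960
Flow = −∇h = (+0.0006898 east, -0.002960 north), which points south.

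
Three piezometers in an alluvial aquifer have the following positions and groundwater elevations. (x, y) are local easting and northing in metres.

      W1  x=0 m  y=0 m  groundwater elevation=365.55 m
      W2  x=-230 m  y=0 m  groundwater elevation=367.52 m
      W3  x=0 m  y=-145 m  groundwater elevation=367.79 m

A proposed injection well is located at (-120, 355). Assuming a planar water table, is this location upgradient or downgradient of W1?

downgradient

∂h/∂x = (367.52 − 365.55) / (-230 − 0) = -0.008565
∂h/∂y = (367.79 − 365.55) / (-145 − 0) = -0.01545
Head at (-120, 355) = 365.55 + (-0.008565)·(-120) + (-0.01545)·(355) = 361.09 m.
That is lower than the 365.55 m at W1, so the point is downgradient.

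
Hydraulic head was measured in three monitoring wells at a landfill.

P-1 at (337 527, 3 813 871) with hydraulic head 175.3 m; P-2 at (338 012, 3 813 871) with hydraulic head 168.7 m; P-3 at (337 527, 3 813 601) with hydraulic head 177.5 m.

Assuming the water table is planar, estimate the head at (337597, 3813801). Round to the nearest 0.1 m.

∂h/∂x = (168.7 − 175.3) / (338012 − 337527) = -0.01361
∂h/∂y = (177.5 − 175.3) / (3813601 − 3813871) = -0.008148
h(337597, 3813801) = 175.3 + (-0.01361)·(70) + (-0.008148)·(-70) = 175.3 -0.953 +0.570 = 174.918 m.

174.9 m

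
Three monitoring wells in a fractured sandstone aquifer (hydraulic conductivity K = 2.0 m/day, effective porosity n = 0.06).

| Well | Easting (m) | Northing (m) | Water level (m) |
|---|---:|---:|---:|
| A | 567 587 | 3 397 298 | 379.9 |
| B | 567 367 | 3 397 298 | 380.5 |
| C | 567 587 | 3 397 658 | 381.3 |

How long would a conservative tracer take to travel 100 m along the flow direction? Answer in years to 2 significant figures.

1.7 years

∂h/∂x = (380.5 − 379.9) / (567367 − 567587) = -0.002727
∂h/∂y = (381.3 − 379.9) / (3397658 − 3397298) = +0.003889
|∇h| = √(-0.002727² + 0.003889²) = 0.00475
Seepage velocity v = K·i/n = 2.0 × 0.00475 / 0.06 = 0.1583 m/day.
t = 100 / 0.1583 = 631.7 days = 1.73 years.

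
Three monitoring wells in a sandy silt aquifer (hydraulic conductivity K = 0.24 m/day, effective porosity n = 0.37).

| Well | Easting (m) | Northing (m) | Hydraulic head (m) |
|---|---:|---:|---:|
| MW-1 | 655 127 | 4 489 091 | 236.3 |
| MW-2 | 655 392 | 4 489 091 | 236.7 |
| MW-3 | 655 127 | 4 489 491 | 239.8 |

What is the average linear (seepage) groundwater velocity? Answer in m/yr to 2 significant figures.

∂h/∂x = (236.7 − 236.3) / (655392 − 655127) = +0.001509
∂h/∂y = (239.8 − 236.3) / (4489491 − 4489091) = +0.008750
|∇h| = √(0.001509² + 0.008750²) = 0.008879
Seepage velocity v = K·i/n = 0.24 × 0.008879 / 0.37 = 0.005759 m/day = 2.103 m/yr.

2.1 m/yr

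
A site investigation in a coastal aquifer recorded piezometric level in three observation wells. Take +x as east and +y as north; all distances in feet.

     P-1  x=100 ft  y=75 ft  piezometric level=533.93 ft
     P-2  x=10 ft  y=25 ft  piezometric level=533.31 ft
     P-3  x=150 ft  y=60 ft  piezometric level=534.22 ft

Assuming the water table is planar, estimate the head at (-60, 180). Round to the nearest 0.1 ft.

With h = a·x + b·y + c and P-1 as origin, the differences give:
  (-90)·a + (-50)·b = -0.62
  50·a + (-15)·b = +0.29
Eliminate b (×(-15) and ×(-50), subtract): 3850·a = 23.800 → a = ∂h/∂x = +0.006182
Back-substitute: b = ∂h/∂y = +0.001273.
h(-60, 180) = 533.93 + (+0.006182)·(-160) + (+0.001273)·(105) = 533.93 -0.989 +0.134 = 533.075 ft.

533.1 ft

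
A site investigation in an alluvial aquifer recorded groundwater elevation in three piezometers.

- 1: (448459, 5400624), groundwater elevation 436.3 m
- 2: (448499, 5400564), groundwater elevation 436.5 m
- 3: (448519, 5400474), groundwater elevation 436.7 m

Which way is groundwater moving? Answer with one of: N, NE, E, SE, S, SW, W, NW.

Taking 1 as reference: 2−1 = (40, -60, +0.2); 3−1 = (60, -150, +0.4).
Determinant of the coordinate differences = 40·(-150) − 60·(-60) = -2400.
∂h/∂x = [(+0.2)·(-150) − (+0.4)·(-60)] / -2400 = +0.002500
∂h/∂y = [40·(+0.4) − 60·(+0.2)] / -2400 = -0.001667
Flow = −∇h = (-0.002500 east, +0.001667 north), which points northwest.

NW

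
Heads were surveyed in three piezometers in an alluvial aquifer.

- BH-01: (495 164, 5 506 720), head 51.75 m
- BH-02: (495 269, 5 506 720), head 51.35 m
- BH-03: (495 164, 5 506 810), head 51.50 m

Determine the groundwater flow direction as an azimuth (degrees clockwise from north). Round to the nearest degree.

054°

∂h/∂x = (51.35 − 51.75) / (495269 − 495164) = -0.003810
∂h/∂y = (51.50 − 51.75) / (5506810 − 5506720) = -0.002778
Flow direction (−∇h) has components (+0.003810 E, +0.002778 N).
Azimuth = atan2(E, N) = atan2(+0.003810, +0.002778) = 53.9° ≈ 054°.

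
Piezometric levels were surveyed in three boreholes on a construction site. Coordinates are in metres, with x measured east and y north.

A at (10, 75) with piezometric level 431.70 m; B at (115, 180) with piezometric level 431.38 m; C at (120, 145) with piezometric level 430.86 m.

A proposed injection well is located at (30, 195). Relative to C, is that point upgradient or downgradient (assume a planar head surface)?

upgradient

Differences from A: to B (Δx, Δy, Δh) = (105, 105, -0.32); to C = (110, 70, -0.84).
Determinant of the coordinate differences = 105·70 − 110·105 = -4200.
∂h/∂x = [(-0.32)·70 − (-0.84)·105] / -4200 = -0.01567
∂h/∂y = [105·(-0.84) − 110·(-0.32)] / -4200 = +0.01262
Head at (30, 195) = 431.70 + (-0.01567)·(20) + (+0.01262)·(120) = 432.90 m.
That is higher than the 430.86 m at C, so the point is upgradient.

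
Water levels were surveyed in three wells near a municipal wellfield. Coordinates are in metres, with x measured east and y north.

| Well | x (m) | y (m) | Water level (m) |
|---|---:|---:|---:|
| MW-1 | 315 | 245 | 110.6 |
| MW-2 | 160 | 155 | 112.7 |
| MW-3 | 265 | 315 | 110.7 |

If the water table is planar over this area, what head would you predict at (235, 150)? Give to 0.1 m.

112.0 m

With h = a·x + b·y + c and MW-1 as origin, the differences give:
  (-155)·a + (-90)·b = +2.1
  (-50)·a + 70·b = +0.1
Eliminate b (×70 and ×(-90), subtract): -15350·a = 156.00 → a = ∂h/∂x = -0.01016
Back-substitute: b = ∂h/∂y = -0.005831.
h(235, 150) = 110.6 + (-0.01016)·(-80) + (-0.005831)·(-95) = 110.6 +0.813 +0.554 = 111.967 m.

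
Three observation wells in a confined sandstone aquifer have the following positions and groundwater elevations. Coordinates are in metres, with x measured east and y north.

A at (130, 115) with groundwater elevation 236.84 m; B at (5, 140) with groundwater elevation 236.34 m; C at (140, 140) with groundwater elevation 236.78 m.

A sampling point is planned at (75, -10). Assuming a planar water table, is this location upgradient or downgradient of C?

With h = a·x + b·y + c and A as origin, the differences give:
  (-125)·a + 25·b = -0.50
  10·a + 25·b = -0.06
Eliminate b (×25 and ×25, subtract): -3375·a = -11.000 → a = ∂h/∂x = +0.003259
Back-substitute: b = ∂h/∂y = -0.003704.
Head at (75, -10) = 236.84 + (+0.003259)·(-55) + (-0.003704)·(-125) = 237.12 m.
That is higher than the 236.78 m at C, so the point is upgradient.

upgradient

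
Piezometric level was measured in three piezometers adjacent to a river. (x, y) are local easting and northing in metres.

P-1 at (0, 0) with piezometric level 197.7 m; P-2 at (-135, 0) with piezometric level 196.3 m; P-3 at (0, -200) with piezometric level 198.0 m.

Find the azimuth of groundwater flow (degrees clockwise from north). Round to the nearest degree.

∂h/∂x = (196.3 − 197.7) / (-135 − 0) = +0.01037
∂h/∂y = (198.0 − 197.7) / (-200 − 0) = -0.001500
Flow direction (−∇h) has components (-0.01037 E, +0.001500 N).
Azimuth = atan2(E, N) = atan2(-0.01037, +0.001500) = 278.2° ≈ 278°.

278°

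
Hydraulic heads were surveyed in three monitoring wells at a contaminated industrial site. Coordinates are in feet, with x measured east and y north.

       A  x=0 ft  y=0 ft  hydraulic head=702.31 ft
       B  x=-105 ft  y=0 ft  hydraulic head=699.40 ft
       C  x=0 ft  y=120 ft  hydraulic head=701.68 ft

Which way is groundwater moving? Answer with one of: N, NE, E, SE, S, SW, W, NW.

∂h/∂x = (699.40 − 702.31) / (-105 − 0) = +0.02771
∂h/∂y = (701.68 − 702.31) / (120 − 0) = -0.005250
Flow = −∇h = (-0.02771 east, +0.005250 north), which points west.

W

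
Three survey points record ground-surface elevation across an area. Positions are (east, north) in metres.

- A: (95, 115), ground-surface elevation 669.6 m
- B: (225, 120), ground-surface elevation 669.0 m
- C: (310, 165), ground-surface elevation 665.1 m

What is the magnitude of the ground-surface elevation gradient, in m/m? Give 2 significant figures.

0.084 m/m

With z = a·x + b·y + c and A as origin, the differences give:
  130·a + 5·b = -0.6
  215·a + 50·b = -4.5
Eliminate b (×50 and ×5, subtract): 5425·a = -7.50 → a = ∂z/∂x = -0.001382
Back-substitute: b = ∂z/∂y = -0.08406.
|∇f| = √(-0.001382² + -0.08406²) = 0.08407 m/m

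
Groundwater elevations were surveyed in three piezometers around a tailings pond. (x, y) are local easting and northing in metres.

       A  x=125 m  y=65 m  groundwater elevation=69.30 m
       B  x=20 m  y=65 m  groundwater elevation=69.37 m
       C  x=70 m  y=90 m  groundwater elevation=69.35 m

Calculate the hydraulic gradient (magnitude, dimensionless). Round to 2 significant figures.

0.00085

With h = a·x + b·y + c and A as origin, the differences give:
  (-105)·a + 0·b = +0.07
  (-55)·a + 25·b = +0.05
Eliminate b (×25 and ×0, subtract): -2625·a = 1.750 → a = ∂h/∂x = -0.0006667
Back-substitute: b = ∂h/∂y = +0.0005333.
|∇h| = √(-0.0006667² + 0.0005333²) = 0.0008538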